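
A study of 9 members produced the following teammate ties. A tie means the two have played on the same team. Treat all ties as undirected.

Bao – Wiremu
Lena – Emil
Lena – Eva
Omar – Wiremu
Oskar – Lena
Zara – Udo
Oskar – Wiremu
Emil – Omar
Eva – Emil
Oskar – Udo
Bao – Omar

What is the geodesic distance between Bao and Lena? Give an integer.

One shortest route is Bao – Omar – Emil – Lena, which uses 3 edges, and at distance 2 from Bao we only reach {Emil, Oskar}, which does not include Lena. So d(Bao,Lena) = 3.

3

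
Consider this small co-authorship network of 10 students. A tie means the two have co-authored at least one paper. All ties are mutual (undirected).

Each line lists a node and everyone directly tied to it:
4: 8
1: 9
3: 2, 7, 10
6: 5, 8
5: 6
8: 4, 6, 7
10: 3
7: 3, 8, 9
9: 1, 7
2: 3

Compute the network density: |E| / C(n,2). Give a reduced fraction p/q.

There are 9 edges and 10 nodes, so the maximum possible is C(10,2) = 45.
Density = 9/45 = 1/5.

1/5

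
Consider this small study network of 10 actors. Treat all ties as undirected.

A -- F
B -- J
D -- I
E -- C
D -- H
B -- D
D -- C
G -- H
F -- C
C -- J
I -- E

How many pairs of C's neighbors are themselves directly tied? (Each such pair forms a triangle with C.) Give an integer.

0

C's neighbors are D, E, F, and J, but none of them are tied to each other, so no triangle contains C.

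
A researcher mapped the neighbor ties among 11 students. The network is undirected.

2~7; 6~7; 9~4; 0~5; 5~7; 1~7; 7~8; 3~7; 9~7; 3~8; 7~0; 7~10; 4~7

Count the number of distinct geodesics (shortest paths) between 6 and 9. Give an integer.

1

The shortest distance is 2, and the only length-2 path is 6–7–9. So there is exactly 1 shortest path.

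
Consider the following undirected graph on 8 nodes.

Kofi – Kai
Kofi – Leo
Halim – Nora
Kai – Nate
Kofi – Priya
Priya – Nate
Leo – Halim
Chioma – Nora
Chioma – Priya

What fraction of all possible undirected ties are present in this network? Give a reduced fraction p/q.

9/28

There are 9 edges and 8 nodes, so the maximum possible is C(8,2) = 28.
Density = 9/28.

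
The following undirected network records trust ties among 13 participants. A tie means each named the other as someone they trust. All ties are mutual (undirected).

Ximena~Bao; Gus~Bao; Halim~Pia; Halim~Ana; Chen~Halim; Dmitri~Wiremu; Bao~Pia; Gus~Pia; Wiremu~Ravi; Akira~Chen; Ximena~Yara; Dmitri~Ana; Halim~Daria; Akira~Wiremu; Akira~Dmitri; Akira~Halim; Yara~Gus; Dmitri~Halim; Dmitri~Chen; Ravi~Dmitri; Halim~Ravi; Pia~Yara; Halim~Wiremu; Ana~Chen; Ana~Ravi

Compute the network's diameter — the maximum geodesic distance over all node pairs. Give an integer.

Eccentricity of each node (its greatest distance to any other): Akira:4, Ana:4, Bao:3, Chen:4, Daria:4, Dmitri:4, Gus:3, Halim:3, Pia:2, Ravi:4, Wiremu:4, Ximena:4, Yara:3.
The maximum eccentricity is 4, realized for instance by the pair Ximena–Daria via Ximena – Bao – Pia – Halim – Daria. So the diameter is 4.

4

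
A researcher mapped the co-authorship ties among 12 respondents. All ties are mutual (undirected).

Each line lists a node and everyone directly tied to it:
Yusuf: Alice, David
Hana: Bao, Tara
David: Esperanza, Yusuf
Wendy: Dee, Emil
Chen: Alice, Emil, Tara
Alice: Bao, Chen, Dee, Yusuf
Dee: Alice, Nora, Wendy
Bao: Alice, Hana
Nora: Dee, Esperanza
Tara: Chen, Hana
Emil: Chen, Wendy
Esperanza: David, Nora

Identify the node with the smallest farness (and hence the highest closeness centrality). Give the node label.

Farness (sum of distances to all others) for each node — Alice:19, Bao:26, Chen:23, David:31, Dee:22, Emil:28, Esperanza:34, Hana:32, Nora:28, Tara:30, Wendy:28, Yusuf:25.
The smallest farness is 19, for Alice, so Alice has the highest closeness.

Alice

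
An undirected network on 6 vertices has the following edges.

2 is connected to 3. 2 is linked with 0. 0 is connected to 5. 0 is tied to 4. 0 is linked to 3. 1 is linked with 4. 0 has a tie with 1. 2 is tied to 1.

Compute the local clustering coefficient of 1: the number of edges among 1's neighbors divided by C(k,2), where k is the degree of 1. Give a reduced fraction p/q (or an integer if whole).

2/3

1's neighbors: 0, 2, and 4 (k = 3).
Possible neighbor pairs: C(3,2) = 3. Edges among them: 0–2, 0–4 → e = 2.
Clustering(1) = 2/3.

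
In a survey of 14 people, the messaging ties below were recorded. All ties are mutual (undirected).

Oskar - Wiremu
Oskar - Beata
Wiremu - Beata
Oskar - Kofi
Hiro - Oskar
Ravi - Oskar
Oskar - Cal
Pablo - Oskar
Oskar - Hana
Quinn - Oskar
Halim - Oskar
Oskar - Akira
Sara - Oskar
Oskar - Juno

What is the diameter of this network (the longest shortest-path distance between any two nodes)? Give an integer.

Eccentricity of each node (its greatest distance to any other): Akira:2, Beata:2, Cal:2, Halim:2, Hana:2, Hiro:2, Juno:2, Kofi:2, Oskar:1, Pablo:2, Quinn:2, Ravi:2, Sara:2, Wiremu:2.
The maximum eccentricity is 2, realized for instance by the pair Pablo–Hiro via Pablo – Oskar – Hiro. So the diameter is 2.

2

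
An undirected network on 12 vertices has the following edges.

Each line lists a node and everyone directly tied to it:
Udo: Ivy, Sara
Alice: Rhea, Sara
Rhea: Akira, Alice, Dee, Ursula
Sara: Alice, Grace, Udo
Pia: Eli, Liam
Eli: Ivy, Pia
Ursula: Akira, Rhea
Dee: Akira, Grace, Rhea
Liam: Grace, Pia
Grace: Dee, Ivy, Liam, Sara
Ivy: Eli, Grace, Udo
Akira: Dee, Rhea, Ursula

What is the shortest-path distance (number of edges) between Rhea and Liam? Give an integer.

One shortest route is Rhea – Dee – Grace – Liam, which uses 3 edges, and at distance 2 from Rhea we only reach {Grace, Sara}, which does not include Liam. So d(Rhea,Liam) = 3.

3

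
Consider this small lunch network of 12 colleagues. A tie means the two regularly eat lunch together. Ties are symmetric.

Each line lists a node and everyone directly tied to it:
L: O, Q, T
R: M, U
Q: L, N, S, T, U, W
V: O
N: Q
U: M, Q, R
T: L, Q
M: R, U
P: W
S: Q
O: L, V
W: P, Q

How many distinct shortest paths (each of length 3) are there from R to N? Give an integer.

The shortest distance is 3, and the only length-3 path is R–U–Q–N. So there is exactly 1 shortest path.

1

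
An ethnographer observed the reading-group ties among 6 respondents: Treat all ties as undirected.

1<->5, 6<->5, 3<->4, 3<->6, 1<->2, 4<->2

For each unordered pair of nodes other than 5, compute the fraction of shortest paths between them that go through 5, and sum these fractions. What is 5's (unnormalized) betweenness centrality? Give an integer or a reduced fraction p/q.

Pairs whose geodesics pass through 5 — 3–1: 1/2; 2–6: 1/2; 1–6: 1.
All other pairs contribute 0.
Summing the contributions gives betweenness(5) = 2.

2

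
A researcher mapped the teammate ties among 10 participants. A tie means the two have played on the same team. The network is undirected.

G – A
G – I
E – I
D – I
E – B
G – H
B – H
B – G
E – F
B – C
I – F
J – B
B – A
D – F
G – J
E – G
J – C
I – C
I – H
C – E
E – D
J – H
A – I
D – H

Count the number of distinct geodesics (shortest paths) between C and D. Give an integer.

The shortest distance is 2. The length-2 paths are: C–E–D; C–I–D.
That gives 2 distinct shortest paths.

2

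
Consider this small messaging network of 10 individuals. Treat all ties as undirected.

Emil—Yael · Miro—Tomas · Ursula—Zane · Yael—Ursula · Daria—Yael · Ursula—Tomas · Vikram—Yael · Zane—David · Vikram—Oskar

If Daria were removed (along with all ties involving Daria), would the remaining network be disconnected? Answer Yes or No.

Even without Daria, every remaining node can still reach every other (the residual graph is connected), so Daria is not a cut vertex.

No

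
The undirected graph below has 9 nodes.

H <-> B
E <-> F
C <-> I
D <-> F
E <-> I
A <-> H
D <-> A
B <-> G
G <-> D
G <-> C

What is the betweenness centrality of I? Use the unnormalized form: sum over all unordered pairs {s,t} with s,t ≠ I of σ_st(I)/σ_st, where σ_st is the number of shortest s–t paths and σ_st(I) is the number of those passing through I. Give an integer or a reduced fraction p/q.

5/2

Pairs whose geodesics pass through I — B–E: 1/2; F–C: 1/2; E–C: 1; E–G: 1/2.
All other pairs contribute 0.
Summing the contributions gives betweenness(I) = 5/2.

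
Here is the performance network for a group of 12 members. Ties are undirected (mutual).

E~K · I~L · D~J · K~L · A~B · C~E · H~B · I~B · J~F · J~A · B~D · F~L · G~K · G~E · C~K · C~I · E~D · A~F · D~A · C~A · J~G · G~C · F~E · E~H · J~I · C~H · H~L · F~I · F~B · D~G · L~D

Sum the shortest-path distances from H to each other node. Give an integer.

19

Distances from H: A:2, B:1, C:1, D:2, E:1, F:2, G:2, I:2, J:3, K:2, L:1.
Sum = 2 + 1 + 1 + 2 + 1 + 2 + 2 + 2 + 3 + 2 + 1 = 19.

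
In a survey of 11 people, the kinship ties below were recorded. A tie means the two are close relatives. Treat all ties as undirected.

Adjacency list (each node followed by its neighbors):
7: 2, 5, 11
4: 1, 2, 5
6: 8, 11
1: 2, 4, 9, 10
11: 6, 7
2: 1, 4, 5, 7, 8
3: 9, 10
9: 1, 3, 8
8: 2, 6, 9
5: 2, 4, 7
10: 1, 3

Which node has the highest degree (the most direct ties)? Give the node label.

Degrees — 1:4, 2:5, 3:2, 4:3, 5:3, 6:2, 7:3, 8:3, 9:3, 10:2, 11:2.
The maximum is 5, attained only by 2.

2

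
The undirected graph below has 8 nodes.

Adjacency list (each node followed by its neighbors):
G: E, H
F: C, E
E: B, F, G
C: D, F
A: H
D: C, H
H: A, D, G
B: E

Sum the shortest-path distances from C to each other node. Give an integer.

Distances from C: A:3, B:3, D:1, E:2, F:1, G:3, H:2.
Sum = 3 + 3 + 1 + 2 + 1 + 3 + 2 = 15.

15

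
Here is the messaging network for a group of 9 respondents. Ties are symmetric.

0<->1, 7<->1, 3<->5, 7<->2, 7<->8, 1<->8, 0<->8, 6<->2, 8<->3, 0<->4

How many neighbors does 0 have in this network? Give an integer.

0 is directly tied to 1, 4, and 8. That is 3 neighbors, so the degree of 0 is 3.

3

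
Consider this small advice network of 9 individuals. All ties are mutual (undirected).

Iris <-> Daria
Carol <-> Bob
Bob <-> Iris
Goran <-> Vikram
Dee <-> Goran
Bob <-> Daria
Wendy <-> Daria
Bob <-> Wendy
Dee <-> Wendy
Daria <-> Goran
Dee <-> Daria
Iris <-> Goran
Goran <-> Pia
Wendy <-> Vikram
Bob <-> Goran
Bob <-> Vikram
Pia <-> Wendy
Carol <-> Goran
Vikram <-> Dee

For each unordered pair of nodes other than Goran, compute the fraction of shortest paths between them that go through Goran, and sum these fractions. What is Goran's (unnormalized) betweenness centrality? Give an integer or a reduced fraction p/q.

8

Pairs whose geodesics pass through Goran — Bob–Pia: 1/2; Bob–Dee: 1/4; Pia–Dee: 1/2; Pia–Daria: 1/2; Pia–Vikram: 1/2; Pia–Carol: 1; Pia–Iris: 1; Dee–Carol: 1; Dee–Iris: 1/2; Daria–Vikram: 1/4; Daria–Carol: 1/2; Vikram–Carol: 1/2; Vikram–Iris: 1/2; Carol–Iris: 1/2.
All other pairs contribute 0.
Summing the contributions gives betweenness(Goran) = 8.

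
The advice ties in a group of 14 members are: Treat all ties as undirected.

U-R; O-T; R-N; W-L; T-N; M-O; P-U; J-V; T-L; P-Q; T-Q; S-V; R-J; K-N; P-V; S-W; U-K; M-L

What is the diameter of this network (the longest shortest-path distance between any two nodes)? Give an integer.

Eccentricity of each node (its greatest distance to any other): J:5, K:4, L:4, M:5, N:4, O:4, P:4, Q:3, R:4, S:4, T:3, U:5, V:4, W:4.
The maximum eccentricity is 5, realized for instance by the pair U–M via U – P – Q – T – L – M. So the diameter is 5.

5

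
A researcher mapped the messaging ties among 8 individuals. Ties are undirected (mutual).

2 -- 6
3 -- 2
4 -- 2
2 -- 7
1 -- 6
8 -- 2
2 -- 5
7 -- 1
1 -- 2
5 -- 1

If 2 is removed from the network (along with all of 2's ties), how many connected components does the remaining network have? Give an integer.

Without 2, the remaining ties split the others into: {3}; {4}; {1, 5, 6, 7}; {8}.
That's 4 separate components.

4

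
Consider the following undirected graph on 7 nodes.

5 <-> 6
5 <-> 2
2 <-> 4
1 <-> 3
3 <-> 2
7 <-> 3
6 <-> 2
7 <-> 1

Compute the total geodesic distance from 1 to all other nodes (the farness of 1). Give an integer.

13

Distances from 1: 2:2, 3:1, 4:3, 5:3, 6:3, 7:1.
Sum = 2 + 1 + 3 + 3 + 3 + 1 = 13.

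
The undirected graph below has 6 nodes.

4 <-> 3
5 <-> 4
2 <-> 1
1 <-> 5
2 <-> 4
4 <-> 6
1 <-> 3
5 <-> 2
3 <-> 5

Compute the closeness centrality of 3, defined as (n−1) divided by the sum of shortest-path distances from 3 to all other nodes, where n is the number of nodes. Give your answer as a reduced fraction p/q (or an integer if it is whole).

Distances from 3: 1:1, 2:2, 4:1, 5:1, 6:2. Sum = 7.
n = 6, so closeness = 5/7.

5/7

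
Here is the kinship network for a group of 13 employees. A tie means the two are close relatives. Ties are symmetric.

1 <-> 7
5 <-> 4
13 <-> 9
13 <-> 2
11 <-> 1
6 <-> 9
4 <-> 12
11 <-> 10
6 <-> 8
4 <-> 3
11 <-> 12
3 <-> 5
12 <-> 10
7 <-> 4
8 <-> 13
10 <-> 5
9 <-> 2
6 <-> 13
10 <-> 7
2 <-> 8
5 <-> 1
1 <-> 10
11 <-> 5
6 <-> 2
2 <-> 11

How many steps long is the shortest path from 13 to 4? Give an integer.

4

One shortest route is 13 – 2 – 11 – 12 – 4, which uses 4 edges, and at distance 3 from 13 we only reach {1, 5, 10, 12}, which does not include 4. So d(13,4) = 4.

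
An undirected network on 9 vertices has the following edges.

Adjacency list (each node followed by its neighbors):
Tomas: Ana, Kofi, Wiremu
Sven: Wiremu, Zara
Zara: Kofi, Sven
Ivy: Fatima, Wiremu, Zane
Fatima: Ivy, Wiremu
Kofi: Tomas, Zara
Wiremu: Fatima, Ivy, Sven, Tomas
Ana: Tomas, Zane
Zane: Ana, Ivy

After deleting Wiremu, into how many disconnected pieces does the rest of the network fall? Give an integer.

1

Wiremu's neighbors (Fatima, Ivy, Sven, and Tomas) remain reachable from one another through other ties, so the rest of the network stays in one piece.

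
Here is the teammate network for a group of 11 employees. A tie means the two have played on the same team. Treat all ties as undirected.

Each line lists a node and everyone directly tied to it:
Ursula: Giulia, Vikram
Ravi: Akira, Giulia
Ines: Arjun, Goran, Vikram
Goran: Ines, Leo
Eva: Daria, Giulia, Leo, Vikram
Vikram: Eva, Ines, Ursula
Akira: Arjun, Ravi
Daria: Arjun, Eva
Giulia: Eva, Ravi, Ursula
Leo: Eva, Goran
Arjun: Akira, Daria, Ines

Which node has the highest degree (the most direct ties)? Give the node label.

Eva

Degrees — Akira:2, Arjun:3, Daria:2, Eva:4, Giulia:3, Goran:2, Ines:3, Leo:2, Ravi:2, Ursula:2, Vikram:3.
The maximum is 4, attained only by Eva.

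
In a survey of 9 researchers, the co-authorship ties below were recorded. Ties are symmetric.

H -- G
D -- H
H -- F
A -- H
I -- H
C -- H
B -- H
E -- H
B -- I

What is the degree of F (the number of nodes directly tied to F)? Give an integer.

F is directly tied to H. That is 1 neighbor, so the degree of F is 1.

1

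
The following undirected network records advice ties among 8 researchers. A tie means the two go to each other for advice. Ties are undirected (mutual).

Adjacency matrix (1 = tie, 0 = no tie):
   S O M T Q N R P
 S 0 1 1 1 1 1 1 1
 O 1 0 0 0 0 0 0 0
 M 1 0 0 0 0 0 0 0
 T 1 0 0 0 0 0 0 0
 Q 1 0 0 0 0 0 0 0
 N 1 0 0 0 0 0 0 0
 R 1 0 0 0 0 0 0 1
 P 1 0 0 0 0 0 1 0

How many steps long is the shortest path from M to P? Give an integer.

One shortest route is M – S – P, which uses 2 edges, and M and P are not directly tied, so nothing shorter exists. So d(M,P) = 2.

2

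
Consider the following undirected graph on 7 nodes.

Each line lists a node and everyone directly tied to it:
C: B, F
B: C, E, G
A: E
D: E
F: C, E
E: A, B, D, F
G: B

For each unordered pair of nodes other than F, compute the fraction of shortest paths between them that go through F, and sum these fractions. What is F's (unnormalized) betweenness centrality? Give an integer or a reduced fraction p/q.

Pairs whose geodesics pass through F — C–D: 1/2; C–E: 1/2; C–A: 1/2.
All other pairs contribute 0.
Summing the contributions gives betweenness(F) = 3/2.

3/2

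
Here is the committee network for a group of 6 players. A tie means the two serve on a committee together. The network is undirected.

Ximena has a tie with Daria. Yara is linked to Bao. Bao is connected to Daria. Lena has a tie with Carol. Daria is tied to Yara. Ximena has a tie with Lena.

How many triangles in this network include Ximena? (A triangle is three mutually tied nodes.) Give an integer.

Ximena's neighbors are Daria and Lena, but none of them are tied to each other, so no triangle contains Ximena.

0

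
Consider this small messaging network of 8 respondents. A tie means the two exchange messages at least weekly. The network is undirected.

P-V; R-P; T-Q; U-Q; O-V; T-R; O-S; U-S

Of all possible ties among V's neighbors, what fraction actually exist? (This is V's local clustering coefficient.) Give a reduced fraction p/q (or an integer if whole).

0

V's neighbors: O and P (k = 2).
Possible neighbor pairs: C(2,2) = 1. Edges among them: none → e = 0.
Clustering(V) = 0/1.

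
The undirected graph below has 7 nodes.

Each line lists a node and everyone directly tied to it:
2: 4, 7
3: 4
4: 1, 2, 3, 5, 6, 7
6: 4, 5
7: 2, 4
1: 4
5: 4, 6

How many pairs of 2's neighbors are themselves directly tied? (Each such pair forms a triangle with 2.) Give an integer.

2's neighbors: 4 and 7.
Neighbor pairs that are themselves tied: 2–4–7. Each forms one triangle with 2, for 1 in total.

1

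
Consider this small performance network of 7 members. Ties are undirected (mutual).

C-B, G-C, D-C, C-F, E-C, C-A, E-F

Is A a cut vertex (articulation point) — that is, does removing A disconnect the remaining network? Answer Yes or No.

No

Even without A, every remaining node can still reach every other (the residual graph is connected), so A is not a cut vertex.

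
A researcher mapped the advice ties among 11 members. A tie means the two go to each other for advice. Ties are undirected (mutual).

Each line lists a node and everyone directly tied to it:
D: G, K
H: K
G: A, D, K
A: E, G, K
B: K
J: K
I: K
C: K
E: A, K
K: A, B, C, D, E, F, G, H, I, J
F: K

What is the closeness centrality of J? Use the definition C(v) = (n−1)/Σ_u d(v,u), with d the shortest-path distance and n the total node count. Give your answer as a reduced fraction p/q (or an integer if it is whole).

10/19

Distances from J: A:2, B:2, C:2, D:2, E:2, F:2, G:2, H:2, I:2, K:1. Sum = 19.
n = 11, so closeness = 10/19.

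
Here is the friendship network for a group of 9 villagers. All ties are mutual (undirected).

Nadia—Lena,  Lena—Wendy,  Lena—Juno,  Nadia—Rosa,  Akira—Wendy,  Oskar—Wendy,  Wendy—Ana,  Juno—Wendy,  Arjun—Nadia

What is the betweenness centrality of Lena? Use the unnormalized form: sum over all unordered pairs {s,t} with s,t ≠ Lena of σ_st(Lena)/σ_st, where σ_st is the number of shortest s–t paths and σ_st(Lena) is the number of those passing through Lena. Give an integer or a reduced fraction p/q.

15

Pairs whose geodesics pass through Lena — Ana–Arjun: 1; Ana–Nadia: 1; Ana–Rosa: 1; Akira–Arjun: 1; Akira–Nadia: 1; Akira–Rosa: 1; Juno–Arjun: 1; Juno–Nadia: 1; Juno–Rosa: 1; Arjun–Wendy: 1; Arjun–Oskar: 1; Nadia–Wendy: 1; Nadia–Oskar: 1; Rosa–Wendy: 1 … (+1 more pairs).
All other pairs contribute 0.
Summing the contributions gives betweenness(Lena) = 15.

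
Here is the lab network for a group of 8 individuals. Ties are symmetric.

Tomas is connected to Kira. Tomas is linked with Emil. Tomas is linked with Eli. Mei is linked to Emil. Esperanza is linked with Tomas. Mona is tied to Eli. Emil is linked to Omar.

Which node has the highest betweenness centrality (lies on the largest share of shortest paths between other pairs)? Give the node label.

Tomas

Unnormalized betweenness of each node: Eli:6, Emil:11, Esperanza:0, Kira:0, Mei:0, Mona:0, Omar:0, Tomas:17.
Tomas has the largest value, 17, making it the main broker — the node through which the most shortest paths run.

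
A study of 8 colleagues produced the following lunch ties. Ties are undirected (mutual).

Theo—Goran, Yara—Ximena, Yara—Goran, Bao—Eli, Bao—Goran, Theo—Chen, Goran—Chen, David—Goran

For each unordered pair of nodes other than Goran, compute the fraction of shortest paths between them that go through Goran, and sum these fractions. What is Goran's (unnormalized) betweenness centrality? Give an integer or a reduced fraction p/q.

18

Pairs whose geodesics pass through Goran — Theo–Yara: 1; Theo–Ximena: 1; Theo–Eli: 1; Theo–Bao: 1; Theo–David: 1; Yara–Eli: 1; Yara–Chen: 1; Yara–Bao: 1; Yara–David: 1; Ximena–Eli: 1; Ximena–Chen: 1; Ximena–Bao: 1; Ximena–David: 1; Eli–Chen: 1 … (+4 more pairs).
All other pairs contribute 0.
Summing the contributions gives betweenness(Goran) = 18.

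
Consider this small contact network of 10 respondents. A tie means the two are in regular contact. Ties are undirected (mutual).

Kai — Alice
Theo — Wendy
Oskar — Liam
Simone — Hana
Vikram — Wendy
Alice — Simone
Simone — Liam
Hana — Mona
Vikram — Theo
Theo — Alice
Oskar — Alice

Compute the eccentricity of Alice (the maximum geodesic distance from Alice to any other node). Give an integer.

Distances from Alice: Hana:2, Kai:1, Liam:2, Mona:3, Oskar:1, Simone:1, Theo:1, Vikram:2, Wendy:2.
The largest is 3 (to Mona), so the eccentricity of Alice is 3.

3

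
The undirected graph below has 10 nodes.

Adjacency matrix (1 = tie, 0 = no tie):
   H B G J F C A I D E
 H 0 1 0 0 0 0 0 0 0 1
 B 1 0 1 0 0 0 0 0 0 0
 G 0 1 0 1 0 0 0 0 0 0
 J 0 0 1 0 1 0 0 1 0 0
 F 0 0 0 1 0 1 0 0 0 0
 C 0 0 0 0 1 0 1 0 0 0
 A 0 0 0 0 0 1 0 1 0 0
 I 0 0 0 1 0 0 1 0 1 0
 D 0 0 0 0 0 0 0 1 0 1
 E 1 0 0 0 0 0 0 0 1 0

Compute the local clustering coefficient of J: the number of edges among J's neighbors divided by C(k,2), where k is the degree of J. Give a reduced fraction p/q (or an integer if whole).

0

J's neighbors: F, G, and I (k = 3).
Possible neighbor pairs: C(3,2) = 3. Edges among them: none → e = 0.
Clustering(J) = 0/3 = 0.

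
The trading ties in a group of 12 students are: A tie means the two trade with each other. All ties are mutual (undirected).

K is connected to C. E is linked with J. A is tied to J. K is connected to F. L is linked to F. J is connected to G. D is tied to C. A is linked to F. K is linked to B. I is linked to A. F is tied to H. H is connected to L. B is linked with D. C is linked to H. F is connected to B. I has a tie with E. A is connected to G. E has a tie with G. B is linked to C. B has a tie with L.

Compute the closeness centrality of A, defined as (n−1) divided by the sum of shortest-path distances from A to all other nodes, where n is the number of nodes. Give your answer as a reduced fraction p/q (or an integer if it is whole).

11/20

Distances from A: B:2, C:3, D:3, E:2, F:1, G:1, H:2, I:1, J:1, K:2, L:2. Sum = 20.
n = 12, so closeness = 11/20.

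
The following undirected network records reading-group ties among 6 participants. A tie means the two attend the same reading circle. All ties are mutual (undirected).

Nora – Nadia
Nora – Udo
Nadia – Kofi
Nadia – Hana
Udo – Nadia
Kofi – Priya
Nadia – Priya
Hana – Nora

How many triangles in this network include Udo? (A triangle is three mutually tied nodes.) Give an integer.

Udo's neighbors: Nadia and Nora.
Neighbor pairs that are themselves tied: Udo–Nadia–Nora. Each forms one triangle with Udo, for 1 in total.

1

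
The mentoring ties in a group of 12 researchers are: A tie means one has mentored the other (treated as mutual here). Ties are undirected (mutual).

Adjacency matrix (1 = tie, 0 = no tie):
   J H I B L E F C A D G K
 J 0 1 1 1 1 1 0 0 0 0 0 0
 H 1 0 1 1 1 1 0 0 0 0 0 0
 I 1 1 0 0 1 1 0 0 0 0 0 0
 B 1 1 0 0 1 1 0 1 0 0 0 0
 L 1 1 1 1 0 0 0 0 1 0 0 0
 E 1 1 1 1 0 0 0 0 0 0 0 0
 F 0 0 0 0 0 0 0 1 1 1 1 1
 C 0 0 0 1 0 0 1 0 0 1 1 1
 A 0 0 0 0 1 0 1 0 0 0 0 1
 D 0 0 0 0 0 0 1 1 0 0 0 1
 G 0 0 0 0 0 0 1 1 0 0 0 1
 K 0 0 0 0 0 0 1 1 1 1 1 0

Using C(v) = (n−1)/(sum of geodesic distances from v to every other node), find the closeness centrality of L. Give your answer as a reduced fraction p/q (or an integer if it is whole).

11/19

Distances from L: A:1, B:1, C:2, D:3, E:2, F:2, G:3, H:1, I:1, J:1, K:2. Sum = 19.
n = 12, so closeness = 11/19.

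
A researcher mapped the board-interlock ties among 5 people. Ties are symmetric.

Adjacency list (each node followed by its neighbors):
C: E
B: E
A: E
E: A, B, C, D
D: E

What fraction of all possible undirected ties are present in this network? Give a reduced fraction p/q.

There are 4 edges and 5 nodes, so the maximum possible is C(5,2) = 10.
Density = 4/10 = 2/5.

2/5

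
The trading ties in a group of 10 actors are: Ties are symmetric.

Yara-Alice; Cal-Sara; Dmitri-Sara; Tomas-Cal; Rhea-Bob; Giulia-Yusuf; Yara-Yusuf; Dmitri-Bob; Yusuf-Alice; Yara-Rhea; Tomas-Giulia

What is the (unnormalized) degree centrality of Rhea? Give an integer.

2

Rhea is directly tied to Bob and Yara. That is 2 neighbors, so the degree of Rhea is 2.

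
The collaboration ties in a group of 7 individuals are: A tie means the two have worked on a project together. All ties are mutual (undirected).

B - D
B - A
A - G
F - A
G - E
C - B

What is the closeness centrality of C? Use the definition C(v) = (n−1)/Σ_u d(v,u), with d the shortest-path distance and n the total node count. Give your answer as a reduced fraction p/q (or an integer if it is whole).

2/5

Distances from C: A:2, B:1, D:2, E:4, F:3, G:3. Sum = 15.
n = 7, so closeness = 6/15 = 2/5.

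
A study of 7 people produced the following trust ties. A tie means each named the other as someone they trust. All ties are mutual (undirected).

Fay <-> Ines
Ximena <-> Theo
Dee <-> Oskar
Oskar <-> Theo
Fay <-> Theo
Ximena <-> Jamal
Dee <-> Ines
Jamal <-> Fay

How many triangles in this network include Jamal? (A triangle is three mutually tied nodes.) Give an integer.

0

Jamal's neighbors are Fay and Ximena, but none of them are tied to each other, so no triangle contains Jamal.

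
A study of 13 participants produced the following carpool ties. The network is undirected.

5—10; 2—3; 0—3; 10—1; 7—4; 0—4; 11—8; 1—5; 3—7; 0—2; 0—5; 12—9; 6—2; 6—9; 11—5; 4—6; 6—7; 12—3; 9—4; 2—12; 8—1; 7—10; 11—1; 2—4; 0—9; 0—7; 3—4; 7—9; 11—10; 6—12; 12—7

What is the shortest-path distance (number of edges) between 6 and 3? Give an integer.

One shortest route is 6 – 7 – 3, which uses 2 edges, and 6 and 3 are not directly tied, so nothing shorter exists. So d(6,3) = 2.

2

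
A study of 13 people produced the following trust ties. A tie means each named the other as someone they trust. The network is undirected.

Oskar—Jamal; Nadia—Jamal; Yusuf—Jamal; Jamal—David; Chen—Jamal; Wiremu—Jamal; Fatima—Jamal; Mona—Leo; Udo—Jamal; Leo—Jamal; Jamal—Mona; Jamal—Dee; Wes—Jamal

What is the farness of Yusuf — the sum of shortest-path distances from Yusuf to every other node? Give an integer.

23

Distances from Yusuf: Chen:2, David:2, Dee:2, Fatima:2, Jamal:1, Leo:2, Mona:2, Nadia:2, Oskar:2, Udo:2, Wes:2, Wiremu:2.
Sum = 2 + 2 + 2 + 2 + 1 + 2 + 2 + 2 + 2 + 2 + 2 + 2 = 23.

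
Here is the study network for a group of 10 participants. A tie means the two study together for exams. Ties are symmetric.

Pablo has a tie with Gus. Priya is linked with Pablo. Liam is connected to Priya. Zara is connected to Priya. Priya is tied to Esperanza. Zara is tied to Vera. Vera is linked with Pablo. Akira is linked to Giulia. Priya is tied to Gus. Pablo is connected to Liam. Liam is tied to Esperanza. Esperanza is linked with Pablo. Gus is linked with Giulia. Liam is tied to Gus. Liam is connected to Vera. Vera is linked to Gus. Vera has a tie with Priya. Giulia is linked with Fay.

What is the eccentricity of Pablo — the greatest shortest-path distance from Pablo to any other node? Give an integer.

Distances from Pablo: Akira:3, Esperanza:1, Fay:3, Giulia:2, Gus:1, Liam:1, Priya:1, Vera:1, Zara:2.
The largest is 3 (to Fay and Akira), so the eccentricity of Pablo is 3.

3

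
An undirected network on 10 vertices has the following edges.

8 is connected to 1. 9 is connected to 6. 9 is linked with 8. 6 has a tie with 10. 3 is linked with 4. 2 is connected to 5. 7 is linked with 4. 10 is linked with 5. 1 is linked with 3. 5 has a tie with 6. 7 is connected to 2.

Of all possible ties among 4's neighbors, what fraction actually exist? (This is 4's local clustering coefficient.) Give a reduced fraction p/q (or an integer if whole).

4's neighbors: 3 and 7 (k = 2).
Possible neighbor pairs: C(2,2) = 1. Edges among them: none → e = 0.
Clustering(4) = 0/1.

0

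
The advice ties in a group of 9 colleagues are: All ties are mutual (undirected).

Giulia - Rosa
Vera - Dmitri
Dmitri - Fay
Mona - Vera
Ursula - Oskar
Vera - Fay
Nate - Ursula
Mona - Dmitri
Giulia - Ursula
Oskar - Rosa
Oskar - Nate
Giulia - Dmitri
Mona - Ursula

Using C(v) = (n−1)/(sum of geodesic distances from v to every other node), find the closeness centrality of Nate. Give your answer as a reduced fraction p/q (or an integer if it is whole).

4/9

Distances from Nate: Dmitri:3, Fay:4, Giulia:2, Mona:2, Oskar:1, Rosa:2, Ursula:1, Vera:3. Sum = 18.
n = 9, so closeness = 8/18 = 4/9.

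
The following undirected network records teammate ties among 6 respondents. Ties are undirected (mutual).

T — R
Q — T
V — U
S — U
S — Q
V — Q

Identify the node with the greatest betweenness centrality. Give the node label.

Unnormalized betweenness of each node: Q:13/2, R:0, S:3/2, T:4, U:1/2, V:3/2.
Q has the largest value, 13/2, making it the main broker — the node through which the most shortest paths run.

Q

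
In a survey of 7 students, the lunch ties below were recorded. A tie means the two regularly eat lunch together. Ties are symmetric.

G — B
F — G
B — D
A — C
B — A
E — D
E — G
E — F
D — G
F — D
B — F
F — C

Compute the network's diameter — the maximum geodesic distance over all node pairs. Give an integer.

Eccentricity of each node (its greatest distance to any other): A:3, B:2, C:2, D:2, E:3, F:2, G:2.
The maximum eccentricity is 3, realized for instance by the pair E–A via E – D – B – A. So the diameter is 3.

3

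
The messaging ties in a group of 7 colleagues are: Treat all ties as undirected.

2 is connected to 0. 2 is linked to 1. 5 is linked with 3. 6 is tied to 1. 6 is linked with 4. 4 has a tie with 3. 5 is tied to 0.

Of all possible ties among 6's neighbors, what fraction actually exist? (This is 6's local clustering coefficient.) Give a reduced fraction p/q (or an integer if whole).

6's neighbors: 1 and 4 (k = 2).
Possible neighbor pairs: C(2,2) = 1. Edges among them: none → e = 0.
Clustering(6) = 0/1.

0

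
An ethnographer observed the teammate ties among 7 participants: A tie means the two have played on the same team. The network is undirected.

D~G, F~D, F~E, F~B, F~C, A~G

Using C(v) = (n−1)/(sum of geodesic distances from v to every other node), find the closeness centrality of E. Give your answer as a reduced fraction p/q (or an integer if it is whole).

3/7

Distances from E: A:4, B:2, C:2, D:2, F:1, G:3. Sum = 14.
n = 7, so closeness = 6/14 = 3/7.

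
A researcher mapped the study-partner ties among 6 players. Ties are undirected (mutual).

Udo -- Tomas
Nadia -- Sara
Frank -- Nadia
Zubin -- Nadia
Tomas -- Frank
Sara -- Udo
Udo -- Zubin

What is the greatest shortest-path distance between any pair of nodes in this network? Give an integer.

2

Eccentricity of each node (its greatest distance to any other): Frank:2, Nadia:2, Sara:2, Tomas:2, Udo:2, Zubin:2.
The maximum eccentricity is 2, realized for instance by the pair Tomas–Nadia via Tomas – Frank – Nadia. So the diameter is 2.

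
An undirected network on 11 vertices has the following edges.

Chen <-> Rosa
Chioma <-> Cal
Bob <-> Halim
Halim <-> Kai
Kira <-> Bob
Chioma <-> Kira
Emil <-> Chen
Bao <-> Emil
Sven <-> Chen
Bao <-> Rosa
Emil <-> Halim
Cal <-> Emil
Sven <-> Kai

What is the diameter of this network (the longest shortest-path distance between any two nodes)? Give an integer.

5

Eccentricity of each node (its greatest distance to any other): Bao:4, Bob:4, Cal:3, Chen:4, Chioma:4, Emil:3, Halim:3, Kai:4, Kira:5, Rosa:5, Sven:4.
The maximum eccentricity is 5, realized for instance by the pair Rosa–Kira via Rosa – Bao – Emil – Halim – Bob – Kira. So the diameter is 5.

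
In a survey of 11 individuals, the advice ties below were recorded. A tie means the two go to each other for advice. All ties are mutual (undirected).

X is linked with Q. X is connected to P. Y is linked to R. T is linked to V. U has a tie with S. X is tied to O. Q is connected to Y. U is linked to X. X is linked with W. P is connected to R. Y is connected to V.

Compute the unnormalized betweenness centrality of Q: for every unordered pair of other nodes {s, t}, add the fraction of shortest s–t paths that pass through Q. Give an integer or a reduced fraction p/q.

Pairs whose geodesics pass through Q — W–Y: 1; W–T: 1; W–V: 1; U–Y: 1; U–T: 1; U–V: 1; S–Y: 1; S–T: 1; S–V: 1; O–Y: 1; O–T: 1; O–V: 1; Y–X: 1; T–X: 1 … (+1 more pairs).
All other pairs contribute 0.
Summing the contributions gives betweenness(Q) = 15.

15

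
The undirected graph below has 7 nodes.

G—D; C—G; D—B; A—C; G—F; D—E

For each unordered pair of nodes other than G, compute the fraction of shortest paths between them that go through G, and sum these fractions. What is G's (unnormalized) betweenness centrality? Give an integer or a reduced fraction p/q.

11

Pairs whose geodesics pass through G — F–B: 1; F–A: 1; F–C: 1; F–D: 1; F–E: 1; B–A: 1; B–C: 1; A–D: 1; A–E: 1; C–D: 1; C–E: 1.
All other pairs contribute 0.
Summing the contributions gives betweenness(G) = 11.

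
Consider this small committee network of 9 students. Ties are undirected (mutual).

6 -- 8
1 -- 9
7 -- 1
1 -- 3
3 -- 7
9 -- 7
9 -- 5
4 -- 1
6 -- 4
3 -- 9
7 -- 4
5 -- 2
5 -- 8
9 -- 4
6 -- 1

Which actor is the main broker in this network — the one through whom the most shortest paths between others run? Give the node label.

9

Unnormalized betweenness of each node: 1:19/6, 2:0, 3:0, 4:4/3, 5:53/6, 6:19/6, 7:1/3, 8:2, 9:55/6.
9 has the largest value, 55/6, making it the main broker — the node through which the most shortest paths run.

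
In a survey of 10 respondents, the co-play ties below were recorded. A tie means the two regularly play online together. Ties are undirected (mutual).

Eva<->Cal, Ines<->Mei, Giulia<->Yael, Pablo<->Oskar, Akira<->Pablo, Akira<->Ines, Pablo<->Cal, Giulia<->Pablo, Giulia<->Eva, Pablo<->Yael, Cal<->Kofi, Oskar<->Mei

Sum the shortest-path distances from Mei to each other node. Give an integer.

23

Distances from Mei: Akira:2, Cal:3, Eva:4, Giulia:3, Ines:1, Kofi:4, Oskar:1, Pablo:2, Yael:3.
Sum = 2 + 3 + 4 + 3 + 1 + 4 + 1 + 2 + 3 = 23.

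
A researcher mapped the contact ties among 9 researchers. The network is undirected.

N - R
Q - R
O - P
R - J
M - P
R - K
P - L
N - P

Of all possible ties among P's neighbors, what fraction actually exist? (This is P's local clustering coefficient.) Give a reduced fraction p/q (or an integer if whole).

0

P's neighbors: L, M, N, and O (k = 4).
Possible neighbor pairs: C(4,2) = 6. Edges among them: none → e = 0.
Clustering(P) = 0/6 = 0.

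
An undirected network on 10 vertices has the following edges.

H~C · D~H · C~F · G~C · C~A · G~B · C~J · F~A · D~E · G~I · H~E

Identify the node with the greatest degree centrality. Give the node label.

Degrees — A:2, B:1, C:5, D:2, E:2, F:2, G:3, H:3, I:1, J:1.
The maximum is 5, attained only by C.

C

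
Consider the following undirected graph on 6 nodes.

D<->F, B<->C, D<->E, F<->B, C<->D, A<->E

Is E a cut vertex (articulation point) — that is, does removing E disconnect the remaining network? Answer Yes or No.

Removing E leaves {B, C, D, and F} with no path to {A}, so the network splits into 2 components. E is a cut vertex.

Yes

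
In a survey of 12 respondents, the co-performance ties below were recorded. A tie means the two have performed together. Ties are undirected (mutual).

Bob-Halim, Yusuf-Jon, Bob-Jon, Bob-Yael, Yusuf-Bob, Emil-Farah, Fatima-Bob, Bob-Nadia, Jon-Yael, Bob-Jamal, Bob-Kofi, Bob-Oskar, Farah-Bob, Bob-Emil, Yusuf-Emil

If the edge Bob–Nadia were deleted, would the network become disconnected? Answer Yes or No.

Without the Bob–Nadia edge there is no alternate route between Bob and Nadia, so the network disconnects. It is a bridge.

Yes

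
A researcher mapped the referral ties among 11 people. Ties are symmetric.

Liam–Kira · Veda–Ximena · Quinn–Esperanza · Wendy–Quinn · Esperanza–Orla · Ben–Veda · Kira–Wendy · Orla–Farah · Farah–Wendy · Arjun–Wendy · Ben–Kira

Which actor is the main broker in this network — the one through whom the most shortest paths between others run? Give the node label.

Wendy

Unnormalized betweenness of each node: Arjun:0, Ben:16, Esperanza:1, Farah:7, Kira:27, Liam:0, Orla:1, Quinn:7, Veda:9, Wendy:30, Ximena:0.
Wendy has the largest value, 30, making it the main broker — the node through which the most shortest paths run.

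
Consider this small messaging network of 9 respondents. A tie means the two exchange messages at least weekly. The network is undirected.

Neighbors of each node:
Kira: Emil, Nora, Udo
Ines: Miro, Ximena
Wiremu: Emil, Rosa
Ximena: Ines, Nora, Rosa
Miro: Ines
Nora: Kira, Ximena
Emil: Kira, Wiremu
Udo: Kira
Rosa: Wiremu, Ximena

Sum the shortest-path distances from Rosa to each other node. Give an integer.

Distances from Rosa: Emil:2, Ines:2, Kira:3, Miro:3, Nora:2, Udo:4, Wiremu:1, Ximena:1.
Sum = 2 + 2 + 3 + 3 + 2 + 4 + 1 + 1 = 18.

18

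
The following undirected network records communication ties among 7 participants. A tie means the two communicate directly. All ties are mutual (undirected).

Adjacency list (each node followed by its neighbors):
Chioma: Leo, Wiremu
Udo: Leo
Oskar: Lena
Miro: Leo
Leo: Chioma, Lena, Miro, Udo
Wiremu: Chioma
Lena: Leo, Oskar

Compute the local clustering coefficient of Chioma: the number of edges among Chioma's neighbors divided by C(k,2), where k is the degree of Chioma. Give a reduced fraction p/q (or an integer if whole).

Chioma's neighbors: Leo and Wiremu (k = 2).
Possible neighbor pairs: C(2,2) = 1. Edges among them: none → e = 0.
Clustering(Chioma) = 0/1.

0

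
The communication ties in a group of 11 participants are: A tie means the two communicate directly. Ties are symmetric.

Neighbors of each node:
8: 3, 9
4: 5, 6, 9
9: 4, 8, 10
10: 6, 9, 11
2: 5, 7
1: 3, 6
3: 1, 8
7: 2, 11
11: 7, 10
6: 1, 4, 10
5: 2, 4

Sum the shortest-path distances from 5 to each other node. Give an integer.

24

Distances from 5: 1:3, 2:1, 3:4, 4:1, 6:2, 7:2, 8:3, 9:2, 10:3, 11:3.
Sum = 3 + 1 + 4 + 1 + 2 + 2 + 3 + 2 + 3 + 3 = 24.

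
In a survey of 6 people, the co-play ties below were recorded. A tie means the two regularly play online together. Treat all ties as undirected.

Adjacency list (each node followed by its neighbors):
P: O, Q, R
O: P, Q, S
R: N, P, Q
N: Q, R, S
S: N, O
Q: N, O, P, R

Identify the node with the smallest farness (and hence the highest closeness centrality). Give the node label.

Q

Farness (sum of distances to all others) for each node — N:7, O:7, P:7, Q:6, R:7, S:8.
The smallest farness is 6, for Q, so Q has the highest closeness.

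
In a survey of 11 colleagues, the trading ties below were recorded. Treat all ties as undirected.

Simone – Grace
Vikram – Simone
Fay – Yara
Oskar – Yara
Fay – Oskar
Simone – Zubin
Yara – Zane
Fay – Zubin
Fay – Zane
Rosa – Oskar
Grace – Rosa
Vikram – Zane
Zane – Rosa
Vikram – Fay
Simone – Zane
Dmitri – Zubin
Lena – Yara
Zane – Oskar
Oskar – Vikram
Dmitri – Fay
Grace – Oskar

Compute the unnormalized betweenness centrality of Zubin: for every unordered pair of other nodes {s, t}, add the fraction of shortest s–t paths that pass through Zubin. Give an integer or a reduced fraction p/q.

Pairs whose geodesics pass through Zubin — Dmitri–Grace: 1/2; Dmitri–Simone: 1; Fay–Simone: 1/3.
All other pairs contribute 0.
Summing the contributions gives betweenness(Zubin) = 11/6.

11/6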